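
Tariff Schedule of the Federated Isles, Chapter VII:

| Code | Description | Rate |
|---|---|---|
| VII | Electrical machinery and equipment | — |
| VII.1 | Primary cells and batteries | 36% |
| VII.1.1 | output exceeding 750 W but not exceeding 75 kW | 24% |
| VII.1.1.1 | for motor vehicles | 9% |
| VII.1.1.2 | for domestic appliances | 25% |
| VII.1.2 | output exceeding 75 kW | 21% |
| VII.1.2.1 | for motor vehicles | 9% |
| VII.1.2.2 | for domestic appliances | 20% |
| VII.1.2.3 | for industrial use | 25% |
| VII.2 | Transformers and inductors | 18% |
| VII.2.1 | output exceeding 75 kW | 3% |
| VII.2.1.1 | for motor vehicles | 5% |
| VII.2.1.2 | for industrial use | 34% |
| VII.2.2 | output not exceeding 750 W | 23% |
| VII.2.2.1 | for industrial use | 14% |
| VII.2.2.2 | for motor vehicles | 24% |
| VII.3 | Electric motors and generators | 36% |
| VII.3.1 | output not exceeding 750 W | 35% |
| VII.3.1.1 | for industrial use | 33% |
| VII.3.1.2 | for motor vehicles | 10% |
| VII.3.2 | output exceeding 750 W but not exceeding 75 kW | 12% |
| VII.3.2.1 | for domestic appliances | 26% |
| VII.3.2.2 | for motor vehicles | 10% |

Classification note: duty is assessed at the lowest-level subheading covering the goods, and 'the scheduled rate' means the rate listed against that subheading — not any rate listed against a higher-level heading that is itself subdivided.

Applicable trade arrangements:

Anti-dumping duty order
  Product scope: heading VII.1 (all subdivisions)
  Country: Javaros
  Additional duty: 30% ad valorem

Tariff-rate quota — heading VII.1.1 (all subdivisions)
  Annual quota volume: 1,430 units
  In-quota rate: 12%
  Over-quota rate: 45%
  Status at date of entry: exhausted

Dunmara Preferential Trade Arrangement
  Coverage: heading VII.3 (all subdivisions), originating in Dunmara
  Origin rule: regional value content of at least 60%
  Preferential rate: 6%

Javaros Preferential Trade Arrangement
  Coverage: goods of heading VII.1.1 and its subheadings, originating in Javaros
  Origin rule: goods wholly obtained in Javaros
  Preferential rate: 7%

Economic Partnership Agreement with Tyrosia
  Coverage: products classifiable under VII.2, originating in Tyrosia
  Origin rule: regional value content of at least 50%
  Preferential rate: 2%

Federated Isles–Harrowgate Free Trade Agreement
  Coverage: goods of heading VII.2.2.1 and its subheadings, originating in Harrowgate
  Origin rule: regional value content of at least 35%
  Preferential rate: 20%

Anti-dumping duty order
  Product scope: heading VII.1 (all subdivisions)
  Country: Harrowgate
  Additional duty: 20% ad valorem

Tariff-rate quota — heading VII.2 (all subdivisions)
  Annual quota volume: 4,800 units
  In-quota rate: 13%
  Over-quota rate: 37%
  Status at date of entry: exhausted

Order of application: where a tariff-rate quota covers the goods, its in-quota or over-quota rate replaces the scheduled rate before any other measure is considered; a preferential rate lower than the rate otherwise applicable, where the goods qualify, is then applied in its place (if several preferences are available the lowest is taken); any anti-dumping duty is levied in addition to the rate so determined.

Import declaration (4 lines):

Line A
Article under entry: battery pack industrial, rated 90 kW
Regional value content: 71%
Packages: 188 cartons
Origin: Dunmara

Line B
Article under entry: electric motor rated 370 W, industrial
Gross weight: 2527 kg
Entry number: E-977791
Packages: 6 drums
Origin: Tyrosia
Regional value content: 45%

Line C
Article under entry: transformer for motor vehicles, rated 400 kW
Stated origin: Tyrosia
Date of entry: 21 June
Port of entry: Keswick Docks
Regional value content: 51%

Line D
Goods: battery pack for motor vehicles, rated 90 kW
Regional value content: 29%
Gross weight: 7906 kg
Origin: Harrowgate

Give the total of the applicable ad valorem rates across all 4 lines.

89%

Line A: battery pack → VII.1; rated 90 kW → VII.1.2; industrial → VII.1.2.3. Scheduled 25%. Dunmara agreement on VII.3: VII.1.2.3 not covered. → 25%.
Line B: electric motor → VII.3; rated 370 W → VII.3.1; industrial → VII.3.1.1. Scheduled 33%. Tyrosia agreement on VII.2: VII.3.1.1 not covered. → 33%.
Line C: transformer → VII.2; rated 400 kW → VII.2.1; for motor vehicles → VII.2.1.1. Scheduled 5%. quota on VII.2 exhausted → over-quota 37%; Tyrosia agreement on VII.2: RVC ≥ 50% → 2% available; preferential 2%. → 2%.
Line D: battery pack → VII.1; rated 90 kW → VII.1.2; for motor vehicles → VII.1.2.1. Scheduled 9%. Harrowgate agreement on VII.2.2.1: VII.1.2.1 not covered; anti-dumping (Harrowgate, VII.1): +20%; total 9% + 20% = 29%. → 29%.
Sum: 25% + 33% + 2% + 29% = 89%.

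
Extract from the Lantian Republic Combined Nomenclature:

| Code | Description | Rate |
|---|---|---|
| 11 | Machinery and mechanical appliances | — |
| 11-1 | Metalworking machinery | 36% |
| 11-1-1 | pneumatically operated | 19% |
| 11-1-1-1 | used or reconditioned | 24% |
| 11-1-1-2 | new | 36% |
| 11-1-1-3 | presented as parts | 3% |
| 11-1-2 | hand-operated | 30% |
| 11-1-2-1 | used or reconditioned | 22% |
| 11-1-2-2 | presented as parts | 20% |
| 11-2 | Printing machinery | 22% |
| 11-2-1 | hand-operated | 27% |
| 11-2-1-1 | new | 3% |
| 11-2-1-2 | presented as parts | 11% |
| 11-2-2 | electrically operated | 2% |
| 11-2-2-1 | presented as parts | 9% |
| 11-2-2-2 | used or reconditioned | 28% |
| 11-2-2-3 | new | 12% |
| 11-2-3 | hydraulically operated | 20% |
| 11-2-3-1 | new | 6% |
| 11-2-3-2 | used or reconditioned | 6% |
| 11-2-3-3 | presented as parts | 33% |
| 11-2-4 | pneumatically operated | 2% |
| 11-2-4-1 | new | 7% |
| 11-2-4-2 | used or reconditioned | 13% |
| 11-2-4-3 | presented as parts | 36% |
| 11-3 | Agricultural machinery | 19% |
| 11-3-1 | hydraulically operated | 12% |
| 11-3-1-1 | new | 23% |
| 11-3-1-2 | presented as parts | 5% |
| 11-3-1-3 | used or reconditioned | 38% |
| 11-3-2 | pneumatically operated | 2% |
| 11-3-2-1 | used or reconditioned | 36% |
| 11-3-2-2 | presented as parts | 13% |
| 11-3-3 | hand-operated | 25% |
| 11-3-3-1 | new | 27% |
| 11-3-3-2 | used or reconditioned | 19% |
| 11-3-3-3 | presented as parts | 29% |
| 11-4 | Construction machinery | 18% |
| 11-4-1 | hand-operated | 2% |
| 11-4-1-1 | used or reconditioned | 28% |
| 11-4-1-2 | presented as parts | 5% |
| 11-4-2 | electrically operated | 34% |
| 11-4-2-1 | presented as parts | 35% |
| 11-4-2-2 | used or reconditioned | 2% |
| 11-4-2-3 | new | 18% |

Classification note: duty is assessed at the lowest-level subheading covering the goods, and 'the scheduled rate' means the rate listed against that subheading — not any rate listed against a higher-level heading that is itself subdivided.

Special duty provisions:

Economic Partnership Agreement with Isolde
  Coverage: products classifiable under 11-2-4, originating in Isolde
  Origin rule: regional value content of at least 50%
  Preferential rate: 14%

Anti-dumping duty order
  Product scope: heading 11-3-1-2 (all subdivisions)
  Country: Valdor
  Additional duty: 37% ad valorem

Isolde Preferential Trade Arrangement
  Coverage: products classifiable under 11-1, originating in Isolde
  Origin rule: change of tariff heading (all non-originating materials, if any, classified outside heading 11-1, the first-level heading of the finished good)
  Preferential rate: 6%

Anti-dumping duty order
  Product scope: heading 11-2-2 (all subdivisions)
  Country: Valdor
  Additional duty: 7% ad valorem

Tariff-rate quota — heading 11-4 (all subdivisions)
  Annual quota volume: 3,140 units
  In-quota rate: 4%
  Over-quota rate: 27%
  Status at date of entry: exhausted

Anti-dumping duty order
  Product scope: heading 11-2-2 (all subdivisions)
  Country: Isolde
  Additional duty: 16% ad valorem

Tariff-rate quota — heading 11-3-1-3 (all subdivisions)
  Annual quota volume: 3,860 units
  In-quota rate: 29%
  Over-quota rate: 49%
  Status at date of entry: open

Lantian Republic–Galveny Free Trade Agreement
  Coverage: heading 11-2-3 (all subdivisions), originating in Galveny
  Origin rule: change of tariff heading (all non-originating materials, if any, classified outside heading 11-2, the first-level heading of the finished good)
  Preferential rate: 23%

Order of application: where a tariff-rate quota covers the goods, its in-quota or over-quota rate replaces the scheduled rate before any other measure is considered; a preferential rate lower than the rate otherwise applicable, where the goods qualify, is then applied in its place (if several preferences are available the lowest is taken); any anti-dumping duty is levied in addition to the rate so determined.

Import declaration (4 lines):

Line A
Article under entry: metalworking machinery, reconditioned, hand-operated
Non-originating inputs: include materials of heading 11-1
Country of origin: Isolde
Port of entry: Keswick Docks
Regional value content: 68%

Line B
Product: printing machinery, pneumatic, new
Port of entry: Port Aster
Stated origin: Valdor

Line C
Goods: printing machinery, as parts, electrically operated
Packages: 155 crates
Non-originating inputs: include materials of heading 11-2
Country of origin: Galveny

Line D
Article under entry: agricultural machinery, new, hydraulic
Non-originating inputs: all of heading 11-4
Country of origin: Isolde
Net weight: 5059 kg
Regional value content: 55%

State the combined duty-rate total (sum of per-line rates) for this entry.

61%

Line A: metalworking → 11-1; hand-operated → 11-1-2; reconditioned → 11-1-2-1. Scheduled 22%. Isolde agreement on 11-2-4: 11-1-2-1 not covered; Isolde agreement on 11-1: CTH not met. → 22%.
Line B: printing → 11-2; pneumatic → 11-2-4; new → 11-2-4-1. Scheduled 7%. No special measure applies. → 7%.
Line C: printing → 11-2; electrically operated → 11-2-2; as parts → 11-2-2-1. Scheduled 9%. Galveny agreement on 11-2-3: 11-2-2-1 not covered. → 9%.
Line D: agricultural → 11-3; hydraulic → 11-3-1; new → 11-3-1-1. Scheduled 23%. Isolde agreement on 11-2-4: 11-3-1-1 not covered; Isolde agreement on 11-1: 11-3-1-1 not covered. → 23%.
Sum: 22% + 7% + 9% + 23% = 61%.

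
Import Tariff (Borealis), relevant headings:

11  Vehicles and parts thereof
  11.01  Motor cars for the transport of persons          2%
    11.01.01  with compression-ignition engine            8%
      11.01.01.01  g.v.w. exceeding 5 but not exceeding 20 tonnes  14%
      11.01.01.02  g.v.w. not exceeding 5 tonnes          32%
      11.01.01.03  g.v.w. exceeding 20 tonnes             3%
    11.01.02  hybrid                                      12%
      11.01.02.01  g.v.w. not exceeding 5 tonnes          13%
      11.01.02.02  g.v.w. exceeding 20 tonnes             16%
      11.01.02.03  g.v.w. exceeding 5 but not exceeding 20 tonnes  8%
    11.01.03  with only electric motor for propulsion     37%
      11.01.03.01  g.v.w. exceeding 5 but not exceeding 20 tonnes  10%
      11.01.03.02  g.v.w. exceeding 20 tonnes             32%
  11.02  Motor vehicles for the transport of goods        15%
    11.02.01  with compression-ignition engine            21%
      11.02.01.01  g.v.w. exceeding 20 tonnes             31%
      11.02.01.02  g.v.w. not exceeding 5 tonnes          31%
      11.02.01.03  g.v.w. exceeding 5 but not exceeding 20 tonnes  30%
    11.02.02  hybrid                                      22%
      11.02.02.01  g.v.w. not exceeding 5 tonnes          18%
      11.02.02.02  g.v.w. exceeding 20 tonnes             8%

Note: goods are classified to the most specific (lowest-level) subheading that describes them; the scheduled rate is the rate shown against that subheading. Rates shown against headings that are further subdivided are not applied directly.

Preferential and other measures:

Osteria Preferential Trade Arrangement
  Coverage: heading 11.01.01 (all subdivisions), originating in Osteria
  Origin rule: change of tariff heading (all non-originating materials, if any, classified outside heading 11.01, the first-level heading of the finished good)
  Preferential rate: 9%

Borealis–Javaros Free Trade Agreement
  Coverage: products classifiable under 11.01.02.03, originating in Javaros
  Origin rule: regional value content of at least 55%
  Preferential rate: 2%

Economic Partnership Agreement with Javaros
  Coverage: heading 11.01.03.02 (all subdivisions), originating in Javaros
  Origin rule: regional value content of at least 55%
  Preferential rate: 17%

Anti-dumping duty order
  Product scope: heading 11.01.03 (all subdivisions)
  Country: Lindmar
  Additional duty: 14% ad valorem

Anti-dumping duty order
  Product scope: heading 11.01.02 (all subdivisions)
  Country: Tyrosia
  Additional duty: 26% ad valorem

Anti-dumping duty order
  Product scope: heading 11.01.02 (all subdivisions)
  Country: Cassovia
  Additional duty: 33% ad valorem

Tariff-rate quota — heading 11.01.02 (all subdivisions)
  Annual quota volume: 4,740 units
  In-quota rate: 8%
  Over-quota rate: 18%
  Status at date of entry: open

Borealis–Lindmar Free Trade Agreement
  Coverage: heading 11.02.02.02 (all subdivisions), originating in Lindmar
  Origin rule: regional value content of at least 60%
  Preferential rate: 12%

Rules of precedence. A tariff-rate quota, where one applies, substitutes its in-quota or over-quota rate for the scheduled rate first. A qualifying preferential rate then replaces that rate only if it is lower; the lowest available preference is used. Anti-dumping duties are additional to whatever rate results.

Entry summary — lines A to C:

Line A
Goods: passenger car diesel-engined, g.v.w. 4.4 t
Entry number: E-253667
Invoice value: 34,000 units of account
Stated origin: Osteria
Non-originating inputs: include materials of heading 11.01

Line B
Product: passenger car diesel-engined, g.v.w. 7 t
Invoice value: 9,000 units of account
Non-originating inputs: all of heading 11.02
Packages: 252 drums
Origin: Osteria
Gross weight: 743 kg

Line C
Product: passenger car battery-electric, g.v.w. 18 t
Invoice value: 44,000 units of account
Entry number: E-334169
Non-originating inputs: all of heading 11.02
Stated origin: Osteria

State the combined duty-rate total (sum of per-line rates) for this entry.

Line A: passenger car → 11.01; diesel-engined → 11.01.01; g.v.w. 4.4 t → 11.01.01.02. Scheduled 32%. Osteria agreement on 11.01.01: CTH not met. → 32%.
Line B: passenger car → 11.01; diesel-engined → 11.01.01; g.v.w. 7 t → 11.01.01.01. Scheduled 14%. Osteria agreement on 11.01.01: CTH met → 9% available; preferential 9%. → 9%.
Line C: passenger car → 11.01; battery-electric → 11.01.03; g.v.w. 18 t → 11.01.03.01. Scheduled 10%. Osteria agreement on 11.01.01: 11.01.03.01 not covered. → 10%.
Sum: 32% + 9% + 10% = 51%.

51%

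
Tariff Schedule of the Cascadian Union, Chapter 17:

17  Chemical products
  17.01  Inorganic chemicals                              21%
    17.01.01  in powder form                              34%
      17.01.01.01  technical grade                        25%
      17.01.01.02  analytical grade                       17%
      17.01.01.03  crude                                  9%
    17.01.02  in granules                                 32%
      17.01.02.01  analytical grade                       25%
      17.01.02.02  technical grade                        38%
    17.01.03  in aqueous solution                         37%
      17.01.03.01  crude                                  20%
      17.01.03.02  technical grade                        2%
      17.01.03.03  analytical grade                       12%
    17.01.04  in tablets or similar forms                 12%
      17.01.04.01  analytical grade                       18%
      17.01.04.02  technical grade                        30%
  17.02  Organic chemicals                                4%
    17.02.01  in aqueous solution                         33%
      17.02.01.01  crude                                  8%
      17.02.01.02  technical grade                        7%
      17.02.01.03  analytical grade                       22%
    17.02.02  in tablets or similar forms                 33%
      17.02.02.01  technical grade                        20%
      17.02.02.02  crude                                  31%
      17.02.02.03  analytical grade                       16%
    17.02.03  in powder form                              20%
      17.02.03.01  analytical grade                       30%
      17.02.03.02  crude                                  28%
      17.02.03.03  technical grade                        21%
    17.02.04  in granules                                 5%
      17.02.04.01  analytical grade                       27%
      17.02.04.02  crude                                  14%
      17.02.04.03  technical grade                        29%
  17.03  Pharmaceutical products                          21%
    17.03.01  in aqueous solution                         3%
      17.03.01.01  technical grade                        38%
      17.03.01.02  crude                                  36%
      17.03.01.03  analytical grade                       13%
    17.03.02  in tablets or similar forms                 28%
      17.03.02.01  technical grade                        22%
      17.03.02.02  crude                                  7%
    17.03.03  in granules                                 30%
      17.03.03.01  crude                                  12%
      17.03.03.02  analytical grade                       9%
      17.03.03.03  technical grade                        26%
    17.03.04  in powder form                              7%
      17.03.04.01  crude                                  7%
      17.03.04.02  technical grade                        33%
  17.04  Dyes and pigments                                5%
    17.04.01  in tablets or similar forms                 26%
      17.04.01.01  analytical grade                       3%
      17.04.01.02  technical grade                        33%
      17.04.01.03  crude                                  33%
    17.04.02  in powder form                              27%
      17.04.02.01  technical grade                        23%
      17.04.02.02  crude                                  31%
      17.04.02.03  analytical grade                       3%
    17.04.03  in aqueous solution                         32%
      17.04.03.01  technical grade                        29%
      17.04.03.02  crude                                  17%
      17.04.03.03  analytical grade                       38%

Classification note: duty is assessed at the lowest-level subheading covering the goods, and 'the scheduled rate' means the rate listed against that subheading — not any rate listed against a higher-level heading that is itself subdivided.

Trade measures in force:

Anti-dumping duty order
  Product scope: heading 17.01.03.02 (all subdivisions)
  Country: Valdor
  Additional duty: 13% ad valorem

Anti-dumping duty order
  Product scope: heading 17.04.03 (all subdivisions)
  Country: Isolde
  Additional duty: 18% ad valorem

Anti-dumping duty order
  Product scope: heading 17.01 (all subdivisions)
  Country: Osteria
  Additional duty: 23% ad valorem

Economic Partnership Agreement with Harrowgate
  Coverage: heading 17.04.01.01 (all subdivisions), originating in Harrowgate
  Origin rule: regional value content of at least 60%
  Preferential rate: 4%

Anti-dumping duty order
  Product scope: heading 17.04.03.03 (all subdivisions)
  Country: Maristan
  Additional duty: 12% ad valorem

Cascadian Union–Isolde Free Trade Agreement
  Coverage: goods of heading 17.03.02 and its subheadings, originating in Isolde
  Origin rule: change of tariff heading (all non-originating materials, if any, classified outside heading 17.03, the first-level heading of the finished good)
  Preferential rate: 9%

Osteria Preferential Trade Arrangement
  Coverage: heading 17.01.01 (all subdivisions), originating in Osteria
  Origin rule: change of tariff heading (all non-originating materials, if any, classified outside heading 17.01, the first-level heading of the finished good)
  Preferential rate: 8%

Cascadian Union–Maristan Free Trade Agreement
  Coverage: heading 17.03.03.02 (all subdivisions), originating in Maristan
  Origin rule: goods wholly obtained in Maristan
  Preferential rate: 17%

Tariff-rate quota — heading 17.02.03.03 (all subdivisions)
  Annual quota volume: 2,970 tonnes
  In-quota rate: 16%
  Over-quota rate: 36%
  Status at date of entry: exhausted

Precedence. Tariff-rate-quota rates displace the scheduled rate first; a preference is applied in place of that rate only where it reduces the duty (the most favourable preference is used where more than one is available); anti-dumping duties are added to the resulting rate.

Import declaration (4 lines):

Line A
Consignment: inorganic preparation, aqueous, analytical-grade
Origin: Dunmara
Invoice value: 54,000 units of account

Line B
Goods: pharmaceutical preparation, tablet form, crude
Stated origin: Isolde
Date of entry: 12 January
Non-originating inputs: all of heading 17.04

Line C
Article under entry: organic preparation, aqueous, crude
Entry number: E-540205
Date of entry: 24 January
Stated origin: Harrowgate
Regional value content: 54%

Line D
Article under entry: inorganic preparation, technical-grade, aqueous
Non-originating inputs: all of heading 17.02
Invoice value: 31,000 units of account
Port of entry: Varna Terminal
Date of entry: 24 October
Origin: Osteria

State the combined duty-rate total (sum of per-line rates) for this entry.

Line A: inorganic → 17.01; aqueous → 17.01.03; analytical-grade → 17.01.03.03. Scheduled 12%. No special measure applies. → 12%.
Line B: pharmaceutical → 17.03; tablet form → 17.03.02; crude → 17.03.02.02. Scheduled 7%. Isolde agreement on 17.03.02: CTH met → 9% available; preference 9% not lower than 7% → no reduction. → 7%.
Line C: organic → 17.02; aqueous → 17.02.01; crude → 17.02.01.01. Scheduled 8%. Harrowgate agreement on 17.04.01.01: 17.02.01.01 not covered. → 8%.
Line D: inorganic → 17.01; aqueous → 17.01.03; technical-grade → 17.01.03.02. Scheduled 2%. Osteria agreement on 17.01.01: 17.01.03.02 not covered; anti-dumping (Osteria, 17.01): +23%; total 2% + 23% = 25%. → 25%.
Sum: 12% + 7% + 8% + 25% = 52%.

52%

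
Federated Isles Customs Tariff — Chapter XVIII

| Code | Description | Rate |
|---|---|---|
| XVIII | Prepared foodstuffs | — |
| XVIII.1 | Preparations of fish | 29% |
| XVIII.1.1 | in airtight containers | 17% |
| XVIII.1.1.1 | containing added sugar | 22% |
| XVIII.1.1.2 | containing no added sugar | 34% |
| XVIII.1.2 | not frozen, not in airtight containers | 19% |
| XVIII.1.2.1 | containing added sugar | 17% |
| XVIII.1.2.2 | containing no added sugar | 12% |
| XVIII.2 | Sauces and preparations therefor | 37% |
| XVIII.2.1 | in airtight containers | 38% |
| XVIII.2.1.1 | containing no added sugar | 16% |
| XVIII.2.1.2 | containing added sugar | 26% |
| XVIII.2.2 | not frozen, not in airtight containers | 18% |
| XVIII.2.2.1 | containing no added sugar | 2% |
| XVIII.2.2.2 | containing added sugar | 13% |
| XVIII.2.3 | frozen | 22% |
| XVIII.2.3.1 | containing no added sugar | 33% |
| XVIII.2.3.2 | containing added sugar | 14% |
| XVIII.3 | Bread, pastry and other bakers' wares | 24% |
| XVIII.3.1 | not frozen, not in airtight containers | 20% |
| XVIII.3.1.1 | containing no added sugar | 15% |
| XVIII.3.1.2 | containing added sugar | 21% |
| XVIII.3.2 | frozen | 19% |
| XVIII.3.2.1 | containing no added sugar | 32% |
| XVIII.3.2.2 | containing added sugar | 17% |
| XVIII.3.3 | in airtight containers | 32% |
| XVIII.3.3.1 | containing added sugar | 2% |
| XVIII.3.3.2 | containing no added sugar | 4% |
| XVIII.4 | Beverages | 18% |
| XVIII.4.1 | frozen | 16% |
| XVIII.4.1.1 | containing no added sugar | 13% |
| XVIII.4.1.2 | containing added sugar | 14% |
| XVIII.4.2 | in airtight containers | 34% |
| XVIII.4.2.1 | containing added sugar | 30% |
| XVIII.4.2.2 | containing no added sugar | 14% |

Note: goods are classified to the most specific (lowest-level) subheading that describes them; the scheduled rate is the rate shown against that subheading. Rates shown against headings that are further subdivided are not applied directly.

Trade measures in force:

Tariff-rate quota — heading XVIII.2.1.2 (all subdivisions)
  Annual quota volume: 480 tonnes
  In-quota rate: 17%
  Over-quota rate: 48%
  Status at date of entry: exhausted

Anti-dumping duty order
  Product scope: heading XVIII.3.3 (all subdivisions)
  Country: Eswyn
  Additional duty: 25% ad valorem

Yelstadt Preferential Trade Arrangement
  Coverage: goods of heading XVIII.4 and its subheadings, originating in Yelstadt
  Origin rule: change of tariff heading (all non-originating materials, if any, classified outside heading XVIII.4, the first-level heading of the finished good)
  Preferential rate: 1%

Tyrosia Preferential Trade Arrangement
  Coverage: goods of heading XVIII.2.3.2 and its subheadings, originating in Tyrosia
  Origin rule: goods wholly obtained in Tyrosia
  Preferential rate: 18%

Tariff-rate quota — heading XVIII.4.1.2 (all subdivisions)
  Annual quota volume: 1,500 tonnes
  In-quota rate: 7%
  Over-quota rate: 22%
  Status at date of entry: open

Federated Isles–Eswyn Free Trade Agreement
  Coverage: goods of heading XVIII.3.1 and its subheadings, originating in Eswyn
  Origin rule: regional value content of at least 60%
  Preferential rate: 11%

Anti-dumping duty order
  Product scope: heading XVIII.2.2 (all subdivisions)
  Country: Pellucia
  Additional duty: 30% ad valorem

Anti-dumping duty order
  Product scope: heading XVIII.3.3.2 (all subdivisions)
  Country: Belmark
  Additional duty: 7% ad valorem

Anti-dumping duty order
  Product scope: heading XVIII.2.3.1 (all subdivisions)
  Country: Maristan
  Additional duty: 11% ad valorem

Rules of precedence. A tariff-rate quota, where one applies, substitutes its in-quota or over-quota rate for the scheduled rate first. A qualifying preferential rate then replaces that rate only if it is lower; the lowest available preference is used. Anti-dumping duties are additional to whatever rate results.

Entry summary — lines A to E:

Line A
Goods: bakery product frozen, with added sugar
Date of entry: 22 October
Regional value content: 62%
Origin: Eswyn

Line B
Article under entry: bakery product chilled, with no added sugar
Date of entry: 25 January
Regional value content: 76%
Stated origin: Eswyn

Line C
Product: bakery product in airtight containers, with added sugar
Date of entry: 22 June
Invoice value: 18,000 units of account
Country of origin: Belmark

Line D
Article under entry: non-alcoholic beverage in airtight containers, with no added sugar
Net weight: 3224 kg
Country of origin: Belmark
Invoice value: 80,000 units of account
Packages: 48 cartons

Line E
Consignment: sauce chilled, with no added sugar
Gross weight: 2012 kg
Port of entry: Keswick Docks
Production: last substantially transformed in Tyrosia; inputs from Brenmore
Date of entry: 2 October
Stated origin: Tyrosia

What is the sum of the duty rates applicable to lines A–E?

Line A: bakery product → XVIII.3; frozen → XVIII.3.2; with added sugar → XVIII.3.2.2. Scheduled 17%. Eswyn agreement on XVIII.3.1: XVIII.3.2.2 not covered. → 17%.
Line B: bakery product → XVIII.3; chilled → XVIII.3.1; with no added sugar → XVIII.3.1.1. Scheduled 15%. Eswyn agreement on XVIII.3.1: RVC ≥ 60% → 11% available; preferential 11%. → 11%.
Line C: bakery product → XVIII.3; in airtight containers → XVIII.3.3; with added sugar → XVIII.3.3.1. Scheduled 2%. No special measure applies. → 2%.
Line D: non-alcoholic beverage → XVIII.4; in airtight containers → XVIII.4.2; with no added sugar → XVIII.4.2.2. Scheduled 14%. No special measure applies. → 14%.
Line E: sauce → XVIII.2; chilled → XVIII.2.2; with no added sugar → XVIII.2.2.1. Scheduled 2%. Tyrosia agreement on XVIII.2.3.2: XVIII.2.2.1 not covered. → 2%.
Sum: 17% + 11% + 2% + 14% + 2% = 46%.

46%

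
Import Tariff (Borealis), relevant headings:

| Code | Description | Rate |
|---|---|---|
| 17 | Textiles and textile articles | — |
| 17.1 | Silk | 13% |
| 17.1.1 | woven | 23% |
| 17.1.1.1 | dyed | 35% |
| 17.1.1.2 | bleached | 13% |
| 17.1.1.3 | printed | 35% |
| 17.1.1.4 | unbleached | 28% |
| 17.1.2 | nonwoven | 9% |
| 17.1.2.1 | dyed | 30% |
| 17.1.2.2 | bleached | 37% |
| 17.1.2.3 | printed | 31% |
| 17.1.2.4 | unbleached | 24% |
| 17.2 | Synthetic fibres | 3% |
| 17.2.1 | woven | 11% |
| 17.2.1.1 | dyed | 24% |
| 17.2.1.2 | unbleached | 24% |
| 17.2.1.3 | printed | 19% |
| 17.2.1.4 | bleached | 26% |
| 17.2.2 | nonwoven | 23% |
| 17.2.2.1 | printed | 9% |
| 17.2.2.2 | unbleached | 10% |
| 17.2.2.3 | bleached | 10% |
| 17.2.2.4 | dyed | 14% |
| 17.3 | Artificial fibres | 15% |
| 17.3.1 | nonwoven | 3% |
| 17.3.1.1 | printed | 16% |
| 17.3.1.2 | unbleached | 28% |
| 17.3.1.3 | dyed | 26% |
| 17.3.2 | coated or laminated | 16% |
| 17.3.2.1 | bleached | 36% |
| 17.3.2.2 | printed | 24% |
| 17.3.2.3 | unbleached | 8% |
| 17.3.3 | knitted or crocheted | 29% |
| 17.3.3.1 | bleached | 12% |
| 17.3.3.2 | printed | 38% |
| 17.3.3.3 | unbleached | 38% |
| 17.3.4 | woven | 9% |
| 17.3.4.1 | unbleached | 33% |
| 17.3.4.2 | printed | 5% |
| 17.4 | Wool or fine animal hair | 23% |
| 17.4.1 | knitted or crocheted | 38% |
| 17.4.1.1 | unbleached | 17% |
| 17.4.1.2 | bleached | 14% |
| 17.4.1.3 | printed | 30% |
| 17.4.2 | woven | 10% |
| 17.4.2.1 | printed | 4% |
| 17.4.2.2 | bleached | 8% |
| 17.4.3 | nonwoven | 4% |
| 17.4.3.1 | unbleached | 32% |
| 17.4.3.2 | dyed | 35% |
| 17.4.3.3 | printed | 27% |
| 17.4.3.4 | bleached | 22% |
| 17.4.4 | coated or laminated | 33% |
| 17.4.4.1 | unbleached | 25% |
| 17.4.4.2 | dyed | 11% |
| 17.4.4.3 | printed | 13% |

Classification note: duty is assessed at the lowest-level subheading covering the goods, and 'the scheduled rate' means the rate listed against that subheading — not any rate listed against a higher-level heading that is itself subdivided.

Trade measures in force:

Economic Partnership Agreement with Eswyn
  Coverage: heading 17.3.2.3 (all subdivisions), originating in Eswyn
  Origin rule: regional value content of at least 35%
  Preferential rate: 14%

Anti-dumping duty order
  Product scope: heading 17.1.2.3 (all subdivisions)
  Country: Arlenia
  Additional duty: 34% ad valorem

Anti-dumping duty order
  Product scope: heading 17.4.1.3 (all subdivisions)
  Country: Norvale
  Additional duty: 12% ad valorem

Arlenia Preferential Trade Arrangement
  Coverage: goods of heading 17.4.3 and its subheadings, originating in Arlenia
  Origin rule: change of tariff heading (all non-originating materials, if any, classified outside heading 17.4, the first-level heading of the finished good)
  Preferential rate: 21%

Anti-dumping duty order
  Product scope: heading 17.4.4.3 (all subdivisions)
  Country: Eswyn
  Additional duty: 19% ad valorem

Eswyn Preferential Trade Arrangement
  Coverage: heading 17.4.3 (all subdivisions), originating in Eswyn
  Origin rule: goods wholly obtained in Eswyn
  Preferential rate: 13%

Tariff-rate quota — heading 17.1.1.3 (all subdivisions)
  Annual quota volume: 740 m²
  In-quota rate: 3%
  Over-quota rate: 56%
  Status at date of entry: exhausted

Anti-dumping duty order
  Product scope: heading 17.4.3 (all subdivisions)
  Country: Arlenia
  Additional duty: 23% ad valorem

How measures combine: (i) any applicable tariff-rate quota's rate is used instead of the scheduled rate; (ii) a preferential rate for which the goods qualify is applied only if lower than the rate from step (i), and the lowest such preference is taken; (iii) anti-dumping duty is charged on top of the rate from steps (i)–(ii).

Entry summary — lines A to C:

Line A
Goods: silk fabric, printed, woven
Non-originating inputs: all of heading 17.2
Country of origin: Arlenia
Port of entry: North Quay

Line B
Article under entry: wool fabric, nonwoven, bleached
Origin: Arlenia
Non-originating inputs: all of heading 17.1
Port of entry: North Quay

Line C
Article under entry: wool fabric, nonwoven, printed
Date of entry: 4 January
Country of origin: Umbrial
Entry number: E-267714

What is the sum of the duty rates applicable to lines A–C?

127%

Line A: silk → 17.1; woven → 17.1.1; printed → 17.1.1.3. Scheduled 35%. quota on 17.1.1.3 exhausted → over-quota 56%; Arlenia agreement on 17.4.3: 17.1.1.3 not covered. → 56%.
Line B: wool → 17.4; nonwoven → 17.4.3; bleached → 17.4.3.4. Scheduled 22%. Arlenia agreement on 17.4.3: CTH met → 21% available; preferential 21%; anti-dumping (Arlenia, 17.4.3): +23%; total 21% + 23% = 44%. → 44%.
Line C: wool → 17.4; nonwoven → 17.4.3; printed → 17.4.3.3. Scheduled 27%. No special measure applies. → 27%.
Sum: 56% + 44% + 27% = 127%.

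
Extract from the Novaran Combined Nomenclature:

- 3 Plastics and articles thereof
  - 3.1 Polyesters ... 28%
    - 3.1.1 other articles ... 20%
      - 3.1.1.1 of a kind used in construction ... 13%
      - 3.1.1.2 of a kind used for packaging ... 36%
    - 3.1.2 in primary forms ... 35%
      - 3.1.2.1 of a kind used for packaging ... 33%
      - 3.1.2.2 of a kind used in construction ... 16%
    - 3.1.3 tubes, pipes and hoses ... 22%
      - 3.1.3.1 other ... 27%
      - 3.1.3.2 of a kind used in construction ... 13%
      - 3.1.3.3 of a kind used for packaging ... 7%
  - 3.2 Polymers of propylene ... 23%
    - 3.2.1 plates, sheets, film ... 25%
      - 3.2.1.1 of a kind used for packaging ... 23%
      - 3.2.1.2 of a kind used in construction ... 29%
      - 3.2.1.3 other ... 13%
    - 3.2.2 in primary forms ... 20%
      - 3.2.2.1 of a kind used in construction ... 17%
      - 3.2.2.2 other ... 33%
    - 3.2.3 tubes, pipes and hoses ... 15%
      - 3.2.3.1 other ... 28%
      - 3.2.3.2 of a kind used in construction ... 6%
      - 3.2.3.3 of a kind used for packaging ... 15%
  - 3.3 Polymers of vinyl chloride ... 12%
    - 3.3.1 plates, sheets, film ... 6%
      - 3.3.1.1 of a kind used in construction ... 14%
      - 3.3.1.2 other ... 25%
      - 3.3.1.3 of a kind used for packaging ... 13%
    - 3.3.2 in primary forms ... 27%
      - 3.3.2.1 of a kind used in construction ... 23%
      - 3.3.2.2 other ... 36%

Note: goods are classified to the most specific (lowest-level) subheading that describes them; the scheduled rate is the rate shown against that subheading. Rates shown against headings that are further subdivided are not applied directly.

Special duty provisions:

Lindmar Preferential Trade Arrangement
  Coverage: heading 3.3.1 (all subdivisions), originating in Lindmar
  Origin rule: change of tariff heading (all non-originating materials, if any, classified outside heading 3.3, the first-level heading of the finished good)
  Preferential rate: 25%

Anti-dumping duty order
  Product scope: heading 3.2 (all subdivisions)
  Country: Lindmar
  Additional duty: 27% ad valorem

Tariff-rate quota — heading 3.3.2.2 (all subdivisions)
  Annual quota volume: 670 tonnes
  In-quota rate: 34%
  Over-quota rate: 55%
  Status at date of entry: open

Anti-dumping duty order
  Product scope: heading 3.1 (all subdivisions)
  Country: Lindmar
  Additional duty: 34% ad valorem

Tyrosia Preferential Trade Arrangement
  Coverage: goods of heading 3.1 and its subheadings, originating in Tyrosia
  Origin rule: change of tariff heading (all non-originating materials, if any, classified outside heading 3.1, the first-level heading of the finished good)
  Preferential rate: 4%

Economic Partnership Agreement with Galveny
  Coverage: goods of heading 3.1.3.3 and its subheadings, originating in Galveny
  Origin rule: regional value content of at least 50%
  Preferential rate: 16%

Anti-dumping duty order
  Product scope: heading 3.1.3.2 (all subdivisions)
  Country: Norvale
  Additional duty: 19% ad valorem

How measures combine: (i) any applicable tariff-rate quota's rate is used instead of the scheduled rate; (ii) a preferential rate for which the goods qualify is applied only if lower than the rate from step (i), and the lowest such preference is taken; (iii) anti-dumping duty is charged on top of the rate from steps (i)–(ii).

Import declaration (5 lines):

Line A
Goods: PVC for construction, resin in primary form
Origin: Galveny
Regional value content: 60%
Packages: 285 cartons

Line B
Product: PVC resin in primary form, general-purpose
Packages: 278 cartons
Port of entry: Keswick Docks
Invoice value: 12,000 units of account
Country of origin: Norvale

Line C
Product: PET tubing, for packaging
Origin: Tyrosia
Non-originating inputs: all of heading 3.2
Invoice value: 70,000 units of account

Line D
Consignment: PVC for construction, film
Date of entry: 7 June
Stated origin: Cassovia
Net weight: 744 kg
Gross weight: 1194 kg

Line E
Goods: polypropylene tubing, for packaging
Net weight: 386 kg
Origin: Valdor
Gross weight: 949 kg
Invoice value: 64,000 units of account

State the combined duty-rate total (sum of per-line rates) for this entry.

Line A: PVC → 3.3; resin in primary form → 3.3.2; for construction → 3.3.2.1. Scheduled 23%. Galveny agreement on 3.1.3.3: 3.3.2.1 not covered. → 23%.
Line B: PVC → 3.3; resin in primary form → 3.3.2; general-purpose → 3.3.2.2. Scheduled 36%. quota on 3.3.2.2 open → in-quota 34%. → 34%.
Line C: PET → 3.1; tubing → 3.1.3; for packaging → 3.1.3.3. Scheduled 7%. Tyrosia agreement on 3.1: CTH met → 4% available; preferential 4%. → 4%.
Line D: PVC → 3.3; film → 3.3.1; for construction → 3.3.1.1. Scheduled 14%. No special measure applies. → 14%.
Line E: polypropylene → 3.2; tubing → 3.2.3; for packaging → 3.2.3.3. Scheduled 15%. No special measure applies. → 15%.
Sum: 23% + 34% + 4% + 14% + 15% = 90%.

90%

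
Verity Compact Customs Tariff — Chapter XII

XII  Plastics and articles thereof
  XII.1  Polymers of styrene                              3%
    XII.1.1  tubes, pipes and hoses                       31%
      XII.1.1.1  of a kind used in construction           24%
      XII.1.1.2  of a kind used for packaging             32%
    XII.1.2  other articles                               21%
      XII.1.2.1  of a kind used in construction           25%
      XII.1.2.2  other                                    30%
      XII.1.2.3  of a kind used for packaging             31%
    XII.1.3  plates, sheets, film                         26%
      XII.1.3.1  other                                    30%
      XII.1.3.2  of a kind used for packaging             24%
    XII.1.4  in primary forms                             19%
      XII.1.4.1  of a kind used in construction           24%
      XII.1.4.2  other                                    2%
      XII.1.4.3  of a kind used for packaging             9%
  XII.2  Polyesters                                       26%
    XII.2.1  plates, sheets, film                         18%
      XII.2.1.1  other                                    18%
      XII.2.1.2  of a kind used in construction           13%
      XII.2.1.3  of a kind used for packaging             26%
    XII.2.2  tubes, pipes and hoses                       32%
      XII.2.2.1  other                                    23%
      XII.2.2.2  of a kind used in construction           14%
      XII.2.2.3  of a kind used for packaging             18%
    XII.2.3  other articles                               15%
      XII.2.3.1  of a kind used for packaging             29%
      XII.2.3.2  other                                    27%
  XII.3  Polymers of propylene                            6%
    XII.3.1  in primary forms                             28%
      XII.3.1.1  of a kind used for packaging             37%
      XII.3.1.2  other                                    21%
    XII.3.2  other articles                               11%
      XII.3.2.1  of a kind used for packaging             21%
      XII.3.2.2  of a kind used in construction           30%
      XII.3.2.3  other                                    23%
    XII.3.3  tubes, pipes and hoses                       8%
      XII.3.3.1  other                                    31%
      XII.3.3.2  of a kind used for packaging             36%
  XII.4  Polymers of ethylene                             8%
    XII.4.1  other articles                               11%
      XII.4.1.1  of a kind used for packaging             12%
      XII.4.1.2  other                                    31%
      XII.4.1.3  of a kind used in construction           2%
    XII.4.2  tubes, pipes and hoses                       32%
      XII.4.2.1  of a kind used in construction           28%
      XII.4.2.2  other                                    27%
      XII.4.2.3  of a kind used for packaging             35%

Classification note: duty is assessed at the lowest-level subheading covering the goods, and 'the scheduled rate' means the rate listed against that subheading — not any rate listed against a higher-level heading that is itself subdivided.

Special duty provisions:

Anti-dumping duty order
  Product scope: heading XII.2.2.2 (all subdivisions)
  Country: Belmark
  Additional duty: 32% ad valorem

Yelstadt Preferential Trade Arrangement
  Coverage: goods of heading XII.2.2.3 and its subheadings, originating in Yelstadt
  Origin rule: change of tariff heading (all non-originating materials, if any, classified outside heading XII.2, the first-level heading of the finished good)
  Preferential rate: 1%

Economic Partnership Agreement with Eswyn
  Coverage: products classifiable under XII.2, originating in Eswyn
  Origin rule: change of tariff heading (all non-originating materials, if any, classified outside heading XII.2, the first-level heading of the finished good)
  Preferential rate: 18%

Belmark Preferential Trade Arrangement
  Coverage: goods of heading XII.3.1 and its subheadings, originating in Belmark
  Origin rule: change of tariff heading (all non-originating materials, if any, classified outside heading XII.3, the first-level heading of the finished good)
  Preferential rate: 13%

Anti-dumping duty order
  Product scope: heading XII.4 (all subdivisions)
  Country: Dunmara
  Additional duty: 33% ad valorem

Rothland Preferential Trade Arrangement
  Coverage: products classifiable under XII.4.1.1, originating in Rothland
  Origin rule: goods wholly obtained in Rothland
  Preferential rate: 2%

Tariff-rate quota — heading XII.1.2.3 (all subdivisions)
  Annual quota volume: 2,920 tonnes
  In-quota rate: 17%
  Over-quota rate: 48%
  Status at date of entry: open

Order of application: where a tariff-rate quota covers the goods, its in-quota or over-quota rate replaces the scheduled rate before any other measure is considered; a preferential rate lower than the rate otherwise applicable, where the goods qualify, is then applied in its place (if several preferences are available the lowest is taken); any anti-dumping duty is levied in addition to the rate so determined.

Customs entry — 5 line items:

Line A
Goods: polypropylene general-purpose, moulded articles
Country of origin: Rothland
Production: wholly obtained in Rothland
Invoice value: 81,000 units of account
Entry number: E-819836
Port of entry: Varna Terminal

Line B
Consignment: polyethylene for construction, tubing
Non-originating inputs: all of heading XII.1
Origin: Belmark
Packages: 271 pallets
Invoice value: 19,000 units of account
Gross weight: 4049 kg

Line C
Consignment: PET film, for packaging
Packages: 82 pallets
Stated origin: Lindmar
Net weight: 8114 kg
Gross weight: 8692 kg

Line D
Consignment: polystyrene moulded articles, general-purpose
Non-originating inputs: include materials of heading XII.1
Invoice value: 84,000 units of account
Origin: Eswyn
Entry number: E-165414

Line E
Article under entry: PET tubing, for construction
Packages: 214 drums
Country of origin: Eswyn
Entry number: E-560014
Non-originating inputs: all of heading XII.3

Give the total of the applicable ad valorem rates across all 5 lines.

121%

Line A: polypropylene → XII.3; moulded articles → XII.3.2; general-purpose → XII.3.2.3. Scheduled 23%. Rothland agreement on XII.4.1.1: XII.3.2.3 not covered. → 23%.
Line B: polyethylene → XII.4; tubing → XII.4.2; for construction → XII.4.2.1. Scheduled 28%. Belmark agreement on XII.3.1: XII.4.2.1 not covered. → 28%.
Line C: PET → XII.2; film → XII.2.1; for packaging → XII.2.1.3. Scheduled 26%. No special measure applies. → 26%.
Line D: polystyrene → XII.1; moulded articles → XII.1.2; general-purpose → XII.1.2.2. Scheduled 30%. Eswyn agreement on XII.2: XII.1.2.2 not covered. → 30%.
Line E: PET → XII.2; tubing → XII.2.2; for construction → XII.2.2.2. Scheduled 14%. Eswyn agreement on XII.2: CTH met → 18% available; preference 18% not lower than 14% → no reduction. → 14%.
Sum: 23% + 28% + 26% + 30% + 14% = 121%.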